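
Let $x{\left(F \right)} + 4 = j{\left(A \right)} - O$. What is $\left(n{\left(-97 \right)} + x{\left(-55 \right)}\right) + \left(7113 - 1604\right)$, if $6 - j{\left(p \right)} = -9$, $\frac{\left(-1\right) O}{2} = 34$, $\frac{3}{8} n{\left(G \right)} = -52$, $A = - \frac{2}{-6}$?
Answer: $\frac{16348}{3} \approx 5449.3$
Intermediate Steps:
$A = \frac{1}{3}$ ($A = \left(-2\right) \left(- \frac{1}{6}\right) = \frac{1}{3} \approx 0.33333$)
$n{\left(G \right)} = - \frac{416}{3}$ ($n{\left(G \right)} = \frac{8}{3} \left(-52\right) = - \frac{416}{3}$)
$O = -68$ ($O = \left(-2\right) 34 = -68$)
$j{\left(p \right)} = 15$ ($j{\left(p \right)} = 6 - -9 = 6 + 9 = 15$)
$x{\left(F \right)} = 79$ ($x{\left(F \right)} = -4 + \left(15 - -68\right) = -4 + \left(15 + 68\right) = -4 + 83 = 79$)
$\left(n{\left(-97 \right)} + x{\left(-55 \right)}\right) + \left(7113 - 1604\right) = \left(- \frac{416}{3} + 79\right) + \left(7113 - 1604\right) = - \frac{179}{3} + 5509 = \frac{16348}{3}$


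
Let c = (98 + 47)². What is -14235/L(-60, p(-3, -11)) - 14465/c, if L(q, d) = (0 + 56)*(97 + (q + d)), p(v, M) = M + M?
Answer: -4152553/235480 ≈ -17.634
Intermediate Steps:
p(v, M) = 2*M
c = 21025 (c = 145² = 21025)
L(q, d) = 5432 + 56*d + 56*q (L(q, d) = 56*(97 + (d + q)) = 56*(97 + d + q) = 5432 + 56*d + 56*q)
-14235/L(-60, p(-3, -11)) - 14465/c = -14235/(5432 + 56*(2*(-11)) + 56*(-60)) - 14465/21025 = -14235/(5432 + 56*(-22) - 3360) - 14465*1/21025 = -14235/(5432 - 1232 - 3360) - 2893/4205 = -14235/840 - 2893/4205 = -14235*1/840 - 2893/4205 = -949/56 - 2893/4205 = -4152553/235480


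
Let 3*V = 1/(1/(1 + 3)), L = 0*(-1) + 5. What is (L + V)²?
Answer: 361/9 ≈ 40.111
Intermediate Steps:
L = 5 (L = 0 + 5 = 5)
V = 4/3 (V = 1/(3*(1/(1 + 3))) = 1/(3*(1/4)) = 1/(3*(¼)) = (⅓)*4 = 4/3 ≈ 1.3333)
(L + V)² = (5 + 4/3)² = (19/3)² = 361/9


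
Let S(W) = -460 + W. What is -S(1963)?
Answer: -1503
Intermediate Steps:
-S(1963) = -(-460 + 1963) = -1*1503 = -1503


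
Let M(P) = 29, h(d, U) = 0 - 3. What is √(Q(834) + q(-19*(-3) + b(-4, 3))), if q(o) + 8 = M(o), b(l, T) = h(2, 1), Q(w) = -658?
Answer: 7*I*√13 ≈ 25.239*I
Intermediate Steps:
h(d, U) = -3
b(l, T) = -3
q(o) = 21 (q(o) = -8 + 29 = 21)
√(Q(834) + q(-19*(-3) + b(-4, 3))) = √(-658 + 21) = √(-637) = 7*I*√13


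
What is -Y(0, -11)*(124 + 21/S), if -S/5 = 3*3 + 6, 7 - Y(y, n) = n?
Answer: -55674/25 ≈ -2227.0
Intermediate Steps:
Y(y, n) = 7 - n
S = -75 (S = -5*(3*3 + 6) = -5*(9 + 6) = -5*15 = -75)
-Y(0, -11)*(124 + 21/S) = -(7 - 1*(-11))*(124 + 21/(-75)) = -(7 + 11)*(124 + 21*(-1/75)) = -18*(124 - 7/25) = -18*3093/25 = -1*55674/25 = -55674/25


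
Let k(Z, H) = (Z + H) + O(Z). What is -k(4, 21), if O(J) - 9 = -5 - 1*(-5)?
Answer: -34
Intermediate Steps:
O(J) = 9 (O(J) = 9 + (-5 - 1*(-5)) = 9 + (-5 + 5) = 9 + 0 = 9)
k(Z, H) = 9 + H + Z (k(Z, H) = (Z + H) + 9 = (H + Z) + 9 = 9 + H + Z)
-k(4, 21) = -(9 + 21 + 4) = -1*34 = -34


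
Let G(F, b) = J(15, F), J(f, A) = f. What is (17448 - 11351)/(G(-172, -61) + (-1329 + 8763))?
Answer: 469/573 ≈ 0.81850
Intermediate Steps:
G(F, b) = 15
(17448 - 11351)/(G(-172, -61) + (-1329 + 8763)) = (17448 - 11351)/(15 + (-1329 + 8763)) = 6097/(15 + 7434) = 6097/7449 = 6097*(1/7449) = 469/573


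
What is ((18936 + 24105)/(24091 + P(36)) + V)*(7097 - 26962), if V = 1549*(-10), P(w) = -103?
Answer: 2460154961445/7996 ≈ 3.0767e+8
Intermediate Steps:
V = -15490
((18936 + 24105)/(24091 + P(36)) + V)*(7097 - 26962) = ((18936 + 24105)/(24091 - 103) - 15490)*(7097 - 26962) = (43041/23988 - 15490)*(-19865) = (43041*(1/23988) - 15490)*(-19865) = (14347/7996 - 15490)*(-19865) = -123843693/7996*(-19865) = 2460154961445/7996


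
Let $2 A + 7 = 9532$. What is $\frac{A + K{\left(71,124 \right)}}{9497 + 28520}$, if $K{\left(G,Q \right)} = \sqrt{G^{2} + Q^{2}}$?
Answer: $\frac{9525}{76034} + \frac{\sqrt{20417}}{38017} \approx 0.12903$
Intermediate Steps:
$A = \frac{9525}{2}$ ($A = - \frac{7}{2} + \frac{1}{2} \cdot 9532 = - \frac{7}{2} + 4766 = \frac{9525}{2} \approx 4762.5$)
$\frac{A + K{\left(71,124 \right)}}{9497 + 28520} = \frac{\frac{9525}{2} + \sqrt{71^{2} + 124^{2}}}{9497 + 28520} = \frac{\frac{9525}{2} + \sqrt{5041 + 15376}}{38017} = \left(\frac{9525}{2} + \sqrt{20417}\right) \frac{1}{38017} = \frac{9525}{76034} + \frac{\sqrt{20417}}{38017}$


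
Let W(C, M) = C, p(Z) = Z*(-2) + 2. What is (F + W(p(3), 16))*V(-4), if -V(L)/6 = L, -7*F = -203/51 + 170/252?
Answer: -211580/2499 ≈ -84.666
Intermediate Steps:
p(Z) = 2 - 2*Z (p(Z) = -2*Z + 2 = 2 - 2*Z)
F = 7081/14994 (F = -(-203/51 + 170/252)/7 = -(-203*1/51 + 170*(1/252))/7 = -(-203/51 + 85/126)/7 = -⅐*(-7081/2142) = 7081/14994 ≈ 0.47226)
V(L) = -6*L
(F + W(p(3), 16))*V(-4) = (7081/14994 + (2 - 2*3))*(-6*(-4)) = (7081/14994 + (2 - 6))*24 = (7081/14994 - 4)*24 = -52895/14994*24 = -211580/2499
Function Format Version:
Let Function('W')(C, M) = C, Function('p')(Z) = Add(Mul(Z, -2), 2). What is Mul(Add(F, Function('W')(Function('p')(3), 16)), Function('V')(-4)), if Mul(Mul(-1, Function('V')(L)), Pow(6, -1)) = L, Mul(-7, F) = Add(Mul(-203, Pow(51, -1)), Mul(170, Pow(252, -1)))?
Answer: Rational(-211580, 2499) ≈ -84.666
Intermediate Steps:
Function('p')(Z) = Add(2, Mul(-2, Z)) (Function('p')(Z) = Add(Mul(-2, Z), 2) = Add(2, Mul(-2, Z)))
F = Rational(7081, 14994) (F = Mul(Rational(-1, 7), Add(Mul(-203, Pow(51, -1)), Mul(170, Pow(252, -1)))) = Mul(Rational(-1, 7), Add(Mul(-203, Rational(1, 51)), Mul(170, Rational(1, 252)))) = Mul(Rational(-1, 7), Add(Rational(-203, 51), Rational(85, 126))) = Mul(Rational(-1, 7), Rational(-7081, 2142)) = Rational(7081, 14994) ≈ 0.47226)
Function('V')(L) = Mul(-6, L)
Mul(Add(F, Function('W')(Function('p')(3), 16)), Function('V')(-4)) = Mul(Add(Rational(7081, 14994), Add(2, Mul(-2, 3))), Mul(-6, -4)) = Mul(Add(Rational(7081, 14994), Add(2, -6)), 24) = Mul(Add(Rational(7081, 14994), -4), 24) = Mul(Rational(-52895, 14994), 24) = Rational(-211580, 2499)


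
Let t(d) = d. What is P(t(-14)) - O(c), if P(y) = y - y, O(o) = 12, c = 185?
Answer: -12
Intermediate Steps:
P(y) = 0
P(t(-14)) - O(c) = 0 - 1*12 = 0 - 12 = -12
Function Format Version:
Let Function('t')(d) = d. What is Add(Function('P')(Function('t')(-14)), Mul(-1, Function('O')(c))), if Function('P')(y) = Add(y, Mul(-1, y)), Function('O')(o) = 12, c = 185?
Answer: -12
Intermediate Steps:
Function('P')(y) = 0
Add(Function('P')(Function('t')(-14)), Mul(-1, Function('O')(c))) = Add(0, Mul(-1, 12)) = Add(0, -12) = -12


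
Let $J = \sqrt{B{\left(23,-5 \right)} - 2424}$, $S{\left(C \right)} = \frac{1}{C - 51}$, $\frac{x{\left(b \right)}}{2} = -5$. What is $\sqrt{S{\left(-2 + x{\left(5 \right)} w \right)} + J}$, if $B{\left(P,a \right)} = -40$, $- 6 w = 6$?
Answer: $\frac{\sqrt{-43 + 7396 i \sqrt{154}}}{43} \approx 4.9807 + 4.9831 i$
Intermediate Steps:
$w = -1$ ($w = \left(- \frac{1}{6}\right) 6 = -1$)
$x{\left(b \right)} = -10$ ($x{\left(b \right)} = 2 \left(-5\right) = -10$)
$S{\left(C \right)} = \frac{1}{-51 + C}$ ($S{\left(C \right)} = \frac{1}{C - 51} = \frac{1}{-51 + C}$)
$J = 4 i \sqrt{154}$ ($J = \sqrt{-40 - 2424} = \sqrt{-2464} = 4 i \sqrt{154} \approx 49.639 i$)
$\sqrt{S{\left(-2 + x{\left(5 \right)} w \right)} + J} = \sqrt{\frac{1}{-51 - -8} + 4 i \sqrt{154}} = \sqrt{\frac{1}{-51 + \left(-2 + 10\right)} + 4 i \sqrt{154}} = \sqrt{\frac{1}{-51 + 8} + 4 i \sqrt{154}} = \sqrt{\frac{1}{-43} + 4 i \sqrt{154}} = \sqrt{- \frac{1}{43} + 4 i \sqrt{154}}$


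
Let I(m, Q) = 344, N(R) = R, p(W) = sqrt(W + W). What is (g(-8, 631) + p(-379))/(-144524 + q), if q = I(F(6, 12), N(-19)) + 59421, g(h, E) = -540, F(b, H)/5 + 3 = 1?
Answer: 180/28253 - I*sqrt(758)/84759 ≈ 0.006371 - 0.00032482*I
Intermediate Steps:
p(W) = sqrt(2)*sqrt(W) (p(W) = sqrt(2*W) = sqrt(2)*sqrt(W))
F(b, H) = -10 (F(b, H) = -15 + 5*1 = -15 + 5 = -10)
q = 59765 (q = 344 + 59421 = 59765)
(g(-8, 631) + p(-379))/(-144524 + q) = (-540 + sqrt(2)*sqrt(-379))/(-144524 + 59765) = (-540 + sqrt(2)*(I*sqrt(379)))/(-84759) = (-540 + I*sqrt(758))*(-1/84759) = 180/28253 - I*sqrt(758)/84759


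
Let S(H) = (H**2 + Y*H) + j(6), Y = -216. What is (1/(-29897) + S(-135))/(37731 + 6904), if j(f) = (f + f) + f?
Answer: 283441498/266890519 ≈ 1.0620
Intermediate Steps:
j(f) = 3*f (j(f) = 2*f + f = 3*f)
S(H) = 18 + H**2 - 216*H (S(H) = (H**2 - 216*H) + 3*6 = (H**2 - 216*H) + 18 = 18 + H**2 - 216*H)
(1/(-29897) + S(-135))/(37731 + 6904) = (1/(-29897) + (18 + (-135)**2 - 216*(-135)))/(37731 + 6904) = (-1/29897 + (18 + 18225 + 29160))/44635 = (-1/29897 + 47403)*(1/44635) = (1417207490/29897)*(1/44635) = 283441498/266890519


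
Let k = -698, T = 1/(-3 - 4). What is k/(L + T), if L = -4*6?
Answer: 4886/169 ≈ 28.911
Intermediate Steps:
T = -⅐ (T = 1/(-7) = -⅐ ≈ -0.14286)
L = -24
k/(L + T) = -698/(-24 - ⅐) = -698/(-169/7) = -7/169*(-698) = 4886/169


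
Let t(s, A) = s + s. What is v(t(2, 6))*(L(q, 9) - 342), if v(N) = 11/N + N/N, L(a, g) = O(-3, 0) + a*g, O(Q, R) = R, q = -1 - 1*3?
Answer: -2835/2 ≈ -1417.5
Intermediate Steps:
t(s, A) = 2*s
q = -4 (q = -1 - 3 = -4)
L(a, g) = a*g (L(a, g) = 0 + a*g = a*g)
v(N) = 1 + 11/N (v(N) = 11/N + 1 = 1 + 11/N)
v(t(2, 6))*(L(q, 9) - 342) = ((11 + 2*2)/((2*2)))*(-4*9 - 342) = ((11 + 4)/4)*(-36 - 342) = ((¼)*15)*(-378) = (15/4)*(-378) = -2835/2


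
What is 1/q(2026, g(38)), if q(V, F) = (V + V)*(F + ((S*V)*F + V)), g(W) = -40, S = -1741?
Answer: 1/571707320552 ≈ 1.7491e-12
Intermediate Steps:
q(V, F) = 2*V*(F + V - 1741*F*V) (q(V, F) = (V + V)*(F + ((-1741*V)*F + V)) = (2*V)*(F + (-1741*F*V + V)) = (2*V)*(F + (V - 1741*F*V)) = (2*V)*(F + V - 1741*F*V) = 2*V*(F + V - 1741*F*V))
1/q(2026, g(38)) = 1/(2*2026*(-40 + 2026 - 1741*(-40)*2026)) = 1/(2*2026*(-40 + 2026 + 141090640)) = 1/(2*2026*141092626) = 1/571707320552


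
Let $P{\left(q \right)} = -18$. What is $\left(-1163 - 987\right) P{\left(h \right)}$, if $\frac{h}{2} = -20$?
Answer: $38700$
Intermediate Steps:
$h = -40$ ($h = 2 \left(-20\right) = -40$)
$\left(-1163 - 987\right) P{\left(h \right)} = \left(-1163 - 987\right) \left(-18\right) = \left(-2150\right) \left(-18\right) = 38700$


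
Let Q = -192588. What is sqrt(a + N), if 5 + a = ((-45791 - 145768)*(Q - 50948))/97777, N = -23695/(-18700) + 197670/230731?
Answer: sqrt(849170560965082255451732333982785)/42187545925690 ≈ 690.74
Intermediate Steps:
N = 1832720009/862933940 (N = -23695*(-1/18700) + 197670*(1/230731) = 4739/3740 + 197670/230731 = 1832720009/862933940 ≈ 2.1238)
a = 46651023739/97777 (a = -5 + ((-45791 - 145768)*(-192588 - 50948))/97777 = -5 - 191559*(-243536)*(1/97777) = -5 + 46651512624*(1/97777) = -5 + 46651512624/97777 = 46651023739/97777 ≈ 4.7712e+5)
sqrt(a + N) = sqrt(46651023739/97777 + 1832720009/862933940) = sqrt(40256930917993121653/84375091851380) = sqrt(849170560965082255451732333982785)/42187545925690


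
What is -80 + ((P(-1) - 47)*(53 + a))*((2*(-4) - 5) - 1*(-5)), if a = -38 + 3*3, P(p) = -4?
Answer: 9712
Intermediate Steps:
a = -29 (a = -38 + 9 = -29)
-80 + ((P(-1) - 47)*(53 + a))*((2*(-4) - 5) - 1*(-5)) = -80 + ((-4 - 47)*(53 - 29))*((2*(-4) - 5) - 1*(-5)) = -80 + (-51*24)*((-8 - 5) + 5) = -80 - 1224*(-13 + 5) = -80 - 1224*(-8) = -80 + 9792 = 9712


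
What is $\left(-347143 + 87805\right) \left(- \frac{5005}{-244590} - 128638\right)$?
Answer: $\frac{271989920297309}{8153} \approx 3.3361 \cdot 10^{10}$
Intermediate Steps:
$\left(-347143 + 87805\right) \left(- \frac{5005}{-244590} - 128638\right) = - 259338 \left(\left(-5005\right) \left(- \frac{1}{244590}\right) - 128638\right) = - 259338 \left(\frac{1001}{48918} - 128638\right) = \left(-259338\right) \left(- \frac{6292712683}{48918}\right) = \frac{271989920297309}{8153}$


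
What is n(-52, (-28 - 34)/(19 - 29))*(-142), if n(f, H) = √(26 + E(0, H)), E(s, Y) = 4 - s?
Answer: -142*√30 ≈ -777.77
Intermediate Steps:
n(f, H) = √30 (n(f, H) = √(26 + (4 - 1*0)) = √(26 + (4 + 0)) = √(26 + 4) = √30)
n(-52, (-28 - 34)/(19 - 29))*(-142) = √30*(-142) = -142*√30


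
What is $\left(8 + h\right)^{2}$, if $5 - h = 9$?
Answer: $16$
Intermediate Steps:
$h = -4$ ($h = 5 - 9 = -4$)
$\left(8 + h\right)^{2} = \left(8 - 4\right)^{2} = 4^{2} = 16$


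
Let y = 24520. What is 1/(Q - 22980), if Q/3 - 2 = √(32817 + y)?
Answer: -1094/25108983 - √57337/175762881 ≈ -4.4932e-5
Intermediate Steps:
Q = 6 + 3*√57337 (Q = 6 + 3*√(32817 + 24520) = 6 + 3*√57337 ≈ 724.35)
1/(Q - 22980) = 1/((6 + 3*√57337) - 22980) = 1/(-22974 + 3*√57337)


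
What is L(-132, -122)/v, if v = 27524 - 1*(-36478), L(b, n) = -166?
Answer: -83/32001 ≈ -0.0025937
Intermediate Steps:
v = 64002 (v = 27524 + 36478 = 64002)
L(-132, -122)/v = -166/64002 = -166*1/64002 = -83/32001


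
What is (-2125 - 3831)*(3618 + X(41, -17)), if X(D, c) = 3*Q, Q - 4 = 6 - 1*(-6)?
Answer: -21834696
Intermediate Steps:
Q = 16 (Q = 4 + (6 - 1*(-6)) = 4 + (6 + 6) = 4 + 12 = 16)
X(D, c) = 48 (X(D, c) = 3*16 = 48)
(-2125 - 3831)*(3618 + X(41, -17)) = (-2125 - 3831)*(3618 + 48) = -5956*3666 = -21834696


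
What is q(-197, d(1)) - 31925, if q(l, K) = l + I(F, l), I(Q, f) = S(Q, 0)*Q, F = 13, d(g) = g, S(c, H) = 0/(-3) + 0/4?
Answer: -32122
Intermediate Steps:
S(c, H) = 0 (S(c, H) = 0*(-1/3) + 0*(1/4) = 0 + 0 = 0)
I(Q, f) = 0 (I(Q, f) = 0*Q = 0)
q(l, K) = l (q(l, K) = l + 0 = l)
q(-197, d(1)) - 31925 = -197 - 31925 = -32122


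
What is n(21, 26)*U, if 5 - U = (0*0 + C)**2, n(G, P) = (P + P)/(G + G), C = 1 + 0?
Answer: 104/21 ≈ 4.9524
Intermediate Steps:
C = 1
n(G, P) = P/G (n(G, P) = (2*P)/((2*G)) = (2*P)*(1/(2*G)) = P/G)
U = 4 (U = 5 - (0*0 + 1)**2 = 5 - (0 + 1)**2 = 5 - 1*1**2 = 5 - 1*1 = 5 - 1 = 4)
n(21, 26)*U = (26/21)*4 = 104/21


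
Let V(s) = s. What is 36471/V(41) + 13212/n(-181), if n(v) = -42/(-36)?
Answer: 3505449/287 ≈ 12214.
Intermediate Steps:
n(v) = 7/6 (n(v) = -42*(-1/36) = 7/6)
36471/V(41) + 13212/n(-181) = 36471/41 + 13212/(7/6) = 36471*(1/41) + 13212*(6/7) = 36471/41 + 79272/7 = 3505449/287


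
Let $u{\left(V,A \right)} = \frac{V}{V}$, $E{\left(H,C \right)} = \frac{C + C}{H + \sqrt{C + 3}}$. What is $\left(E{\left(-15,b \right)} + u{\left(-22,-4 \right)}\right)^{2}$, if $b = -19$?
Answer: $\frac{634617}{58081} + \frac{246544 i}{58081} \approx 10.926 + 4.2448 i$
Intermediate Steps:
$E{\left(H,C \right)} = \frac{2 C}{H + \sqrt{3 + C}}$
$u{\left(V,A \right)} = 1$
$\left(E{\left(-15,b \right)} + u{\left(-22,-4 \right)}\right)^{2} = \left(2 \left(-19\right) \frac{1}{-15 + \sqrt{3 - 19}} + 1\right)^{2} = \left(2 \left(-19\right) \frac{1}{-15 + \sqrt{-16}} + 1\right)^{2} = \left(2 \left(-19\right) \frac{1}{-15 + 4 i} + 1\right)^{2} = \left(2 \left(-19\right) \frac{-15 - 4 i}{241} + 1\right)^{2} = \left(\left(\frac{570}{241} + \frac{152 i}{241}\right) + 1\right)^{2} = \left(\frac{811}{241} + \frac{152 i}{241}\right)^{2}$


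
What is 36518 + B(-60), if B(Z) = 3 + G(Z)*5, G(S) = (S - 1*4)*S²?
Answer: -1115479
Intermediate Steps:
G(S) = S²*(-4 + S) (G(S) = (S - 4)*S² = (-4 + S)*S² = S²*(-4 + S))
B(Z) = 3 + 5*Z²*(-4 + Z) (B(Z) = 3 + (Z²*(-4 + Z))*5 = 3 + 5*Z²*(-4 + Z))
36518 + B(-60) = 36518 + (3 + 5*(-60)²*(-4 - 60)) = 36518 + (3 + 5*3600*(-64)) = 36518 + (3 - 1152000) = 36518 - 1151997 = -1115479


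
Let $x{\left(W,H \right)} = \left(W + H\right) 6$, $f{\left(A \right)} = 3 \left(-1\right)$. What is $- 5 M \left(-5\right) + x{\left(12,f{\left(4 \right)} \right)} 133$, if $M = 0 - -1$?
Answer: $7207$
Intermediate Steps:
$f{\left(A \right)} = -3$
$x{\left(W,H \right)} = 6 H + 6 W$ ($x{\left(W,H \right)} = \left(H + W\right) 6 = 6 H + 6 W$)
$M = 1$ ($M = 0 + 1 = 1$)
$- 5 M \left(-5\right) + x{\left(12,f{\left(4 \right)} \right)} 133 = \left(-5\right) 1 \left(-5\right) + \left(6 \left(-3\right) + 6 \cdot 12\right) 133 = \left(-5\right) \left(-5\right) + \left(-18 + 72\right) 133 = 25 + 54 \cdot 133 = 25 + 7182 = 7207$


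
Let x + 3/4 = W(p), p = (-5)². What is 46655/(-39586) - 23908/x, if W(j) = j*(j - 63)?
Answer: 3608259387/150545558 ≈ 23.968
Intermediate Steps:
p = 25
W(j) = j*(-63 + j)
x = -3803/4 (x = -¾ + 25*(-63 + 25) = -¾ + 25*(-38) = -¾ - 950 = -3803/4 ≈ -950.75)
46655/(-39586) - 23908/x = 46655/(-39586) - 23908/(-3803/4) = 46655*(-1/39586) - 23908*(-4/3803) = -46655/39586 + 95632/3803 = 3608259387/150545558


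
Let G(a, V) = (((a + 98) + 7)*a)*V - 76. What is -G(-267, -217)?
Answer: 9386194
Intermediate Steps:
G(a, V) = -76 + V*a*(105 + a) (G(a, V) = (((98 + a) + 7)*a)*V - 76 = ((105 + a)*a)*V - 76 = (a*(105 + a))*V - 76 = V*a*(105 + a) - 76 = -76 + V*a*(105 + a))
-G(-267, -217) = -(-76 - 217*(-267)**2 + 105*(-217)*(-267)) = -(-76 - 217*71289 + 6083595) = -(-76 - 15469713 + 6083595) = -1*(-9386194) = 9386194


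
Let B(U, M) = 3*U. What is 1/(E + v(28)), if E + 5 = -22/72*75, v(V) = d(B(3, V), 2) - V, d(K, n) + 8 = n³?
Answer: -12/671 ≈ -0.017884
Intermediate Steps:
d(K, n) = -8 + n³
v(V) = -V (v(V) = (-8 + 2³) - V = (-8 + 8) - V = 0 - V = -V)
E = -335/12 (E = -5 - 22/72*75 = -5 - 22*1/72*75 = -5 - 11/36*75 = -5 - 275/12 = -335/12 ≈ -27.917)
1/(E + v(28)) = 1/(-335/12 - 1*28) = 1/(-335/12 - 28) = 1/(-671/12) = -12/671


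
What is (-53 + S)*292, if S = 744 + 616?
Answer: 381644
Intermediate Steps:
S = 1360
(-53 + S)*292 = (-53 + 1360)*292 = 1307*292 = 381644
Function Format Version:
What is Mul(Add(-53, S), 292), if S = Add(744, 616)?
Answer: 381644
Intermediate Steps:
S = 1360
Mul(Add(-53, S), 292) = Mul(Add(-53, 1360), 292) = Mul(1307, 292) = 381644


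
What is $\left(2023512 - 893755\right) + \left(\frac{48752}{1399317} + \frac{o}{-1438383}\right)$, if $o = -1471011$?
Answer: $\frac{757974935249855210}{670917928137} \approx 1.1298 \cdot 10^{6}$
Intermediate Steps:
$\left(2023512 - 893755\right) + \left(\frac{48752}{1399317} + \frac{o}{-1438383}\right) = \left(2023512 - 893755\right) + \left(\frac{48752}{1399317} - \frac{1471011}{-1438383}\right) = 1129757 + \left(48752 \cdot \frac{1}{1399317} - - \frac{490337}{479461}\right) = 1129757 + \left(\frac{48752}{1399317} + \frac{490337}{479461}\right) = 1129757 + \frac{709511582501}{670917928137} = \frac{757974935249855210}{670917928137}$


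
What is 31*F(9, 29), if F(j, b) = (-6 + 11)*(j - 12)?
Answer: -465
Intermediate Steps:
F(j, b) = -60 + 5*j (F(j, b) = 5*(-12 + j) = -60 + 5*j)
31*F(9, 29) = 31*(-60 + 5*9) = 31*(-60 + 45) = 31*(-15) = -465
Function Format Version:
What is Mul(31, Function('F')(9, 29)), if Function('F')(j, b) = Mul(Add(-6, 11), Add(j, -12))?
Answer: -465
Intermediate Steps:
Function('F')(j, b) = Add(-60, Mul(5, j)) (Function('F')(j, b) = Mul(5, Add(-12, j)) = Add(-60, Mul(5, j)))
Mul(31, Function('F')(9, 29)) = Mul(31, Add(-60, Mul(5, 9))) = Mul(31, Add(-60, 45)) = Mul(31, -15) = -465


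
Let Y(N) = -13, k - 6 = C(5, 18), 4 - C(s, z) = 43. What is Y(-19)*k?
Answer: 429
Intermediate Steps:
C(s, z) = -39 (C(s, z) = 4 - 1*43 = 4 - 43 = -39)
k = -33 (k = 6 - 39 = -33)
Y(-19)*k = -13*(-33) = 429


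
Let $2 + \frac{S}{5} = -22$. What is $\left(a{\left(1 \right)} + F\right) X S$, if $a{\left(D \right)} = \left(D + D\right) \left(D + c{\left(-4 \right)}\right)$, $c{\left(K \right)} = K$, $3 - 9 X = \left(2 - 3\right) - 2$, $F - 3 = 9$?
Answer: $-480$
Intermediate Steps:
$F = 12$ ($F = 3 + 9 = 12$)
$X = \frac{2}{3}$ ($X = \frac{1}{3} - \frac{\left(2 - 3\right) - 2}{9} = \frac{1}{3} - \frac{-1 - 2}{9} = \frac{1}{3} - - \frac{1}{3} = \frac{1}{3} + \frac{1}{3} = \frac{2}{3} \approx 0.66667$)
$a{\left(D \right)} = 2 D \left(-4 + D\right)$ ($a{\left(D \right)} = \left(D + D\right) \left(D - 4\right) = 2 D \left(-4 + D\right)$)
$S = -120$ ($S = -10 + 5 \left(-22\right) = -10 - 110 = -120$)
$\left(a{\left(1 \right)} + F\right) X S = \left(2 \cdot 1 \left(-4 + 1\right) + 12\right) \frac{2}{3} \left(-120\right) = \left(2 \cdot 1 \left(-3\right) + 12\right) \frac{2}{3} \left(-120\right) = \left(-6 + 12\right) \frac{2}{3} \left(-120\right) = 6 \cdot \frac{2}{3} \left(-120\right) = 4 \left(-120\right) = -480$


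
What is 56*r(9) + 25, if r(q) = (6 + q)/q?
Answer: 355/3 ≈ 118.33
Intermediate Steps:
r(q) = (6 + q)/q
56*r(9) + 25 = 56*((6 + 9)/9) + 25 = 56*((⅑)*15) + 25 = 56*(5/3) + 25 = 280/3 + 25 = 355/3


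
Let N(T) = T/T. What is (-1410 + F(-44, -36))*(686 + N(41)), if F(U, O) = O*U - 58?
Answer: 79692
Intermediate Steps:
F(U, O) = -58 + O*U
N(T) = 1
(-1410 + F(-44, -36))*(686 + N(41)) = (-1410 + (-58 - 36*(-44)))*(686 + 1) = (-1410 + (-58 + 1584))*687 = (-1410 + 1526)*687 = 116*687 = 79692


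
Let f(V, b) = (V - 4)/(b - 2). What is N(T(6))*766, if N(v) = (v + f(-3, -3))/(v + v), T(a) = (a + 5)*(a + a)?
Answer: 255461/660 ≈ 387.06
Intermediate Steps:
T(a) = 2*a*(5 + a) (T(a) = (5 + a)*(2*a) = 2*a*(5 + a))
f(V, b) = (-4 + V)/(-2 + b)
N(v) = (7/5 + v)/(2*v) (N(v) = (v + (-4 - 3)/(-2 - 3))/(v + v) = (v - 7/(-5))/((2*v)) = (v - ⅕*(-7))*(1/(2*v)) = (v + 7/5)*(1/(2*v)) = (7/5 + v)*(1/(2*v)) = (7/5 + v)/(2*v))
N(T(6))*766 = ((7 + 5*(2*6*(5 + 6)))/(10*((2*6*(5 + 6)))))*766 = ((7 + 5*(2*6*11))/(10*((2*6*11))))*766 = ((⅒)*(7 + 5*132)/132)*766 = ((⅒)*(1/132)*(7 + 660))*766 = ((⅒)*(1/132)*667)*766 = (667/1320)*766 = 255461/660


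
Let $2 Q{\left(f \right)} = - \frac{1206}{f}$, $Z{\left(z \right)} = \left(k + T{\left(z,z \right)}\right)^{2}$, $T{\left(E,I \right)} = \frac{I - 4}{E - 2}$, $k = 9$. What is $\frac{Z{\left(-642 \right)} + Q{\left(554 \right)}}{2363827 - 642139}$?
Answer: $\frac{2842570231}{49447685109984} \approx 5.7486 \cdot 10^{-5}$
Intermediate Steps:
$T{\left(E,I \right)} = \frac{-4 + I}{-2 + E}$
$Z{\left(z \right)} = \left(9 + \frac{-4 + z}{-2 + z}\right)^{2}$
$Q{\left(f \right)} = - \frac{603}{f}$ ($Q{\left(f \right)} = \frac{\left(-1206\right) \frac{1}{f}}{2} = - \frac{603}{f}$)
$\frac{Z{\left(-642 \right)} + Q{\left(554 \right)}}{2363827 - 642139} = \frac{\frac{4 \left(-11 + 5 \left(-642\right)\right)^{2}}{\left(-2 - 642\right)^{2}} - \frac{603}{554}}{2363827 - 642139} = \frac{\frac{4 \left(-11 - 3210\right)^{2}}{414736} - \frac{603}{554}}{1721688} = \left(4 \left(-3221\right)^{2} \cdot \frac{1}{414736} - \frac{603}{554}\right) \frac{1}{1721688} = \left(4 \cdot 10374841 \cdot \frac{1}{414736} - \frac{603}{554}\right) \frac{1}{1721688} = \left(\frac{10374841}{103684} - \frac{603}{554}\right) \frac{1}{1721688} = \frac{2842570231}{28720468} \cdot \frac{1}{1721688} = \frac{2842570231}{49447685109984}$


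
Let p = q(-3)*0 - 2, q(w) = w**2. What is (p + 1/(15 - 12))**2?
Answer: 25/9 ≈ 2.7778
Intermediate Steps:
p = -2 (p = (-3)**2*0 - 2 = 9*0 - 2 = 0 - 2 = -2)
(p + 1/(15 - 12))**2 = (-2 + 1/(15 - 12))**2 = (-2 + 1/3)**2 = (-5/3)**2 = 25/9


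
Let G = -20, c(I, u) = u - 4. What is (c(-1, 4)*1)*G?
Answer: 0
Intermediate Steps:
c(I, u) = -4 + u
(c(-1, 4)*1)*G = ((-4 + 4)*1)*(-20) = (0*1)*(-20) = 0*(-20) = 0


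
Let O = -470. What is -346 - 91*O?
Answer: 42424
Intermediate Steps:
-346 - 91*O = -346 - 91*(-470) = -346 + 42770 = 42424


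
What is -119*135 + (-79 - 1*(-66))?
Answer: -16078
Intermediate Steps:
-119*135 + (-79 - 1*(-66)) = -16065 + (-79 + 66) = -16065 - 13 = -16078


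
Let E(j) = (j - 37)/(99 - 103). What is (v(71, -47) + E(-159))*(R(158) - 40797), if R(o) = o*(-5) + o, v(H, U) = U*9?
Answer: 15494446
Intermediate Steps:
v(H, U) = 9*U
E(j) = 37/4 - j/4 (E(j) = (-37 + j)/(-4) = (-37 + j)*(-1/4) = 37/4 - j/4)
R(o) = -4*o (R(o) = -5*o + o = -4*o)
(v(71, -47) + E(-159))*(R(158) - 40797) = (9*(-47) + (37/4 - 1/4*(-159)))*(-4*158 - 40797) = (-423 + (37/4 + 159/4))*(-632 - 40797) = (-423 + 49)*(-41429) = -374*(-41429) = 15494446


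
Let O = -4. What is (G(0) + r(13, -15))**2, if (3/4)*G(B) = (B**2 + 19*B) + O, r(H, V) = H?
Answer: 529/9 ≈ 58.778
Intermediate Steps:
G(B) = -16/3 + 4*B**2/3 + 76*B/3 (G(B) = 4*((B**2 + 19*B) - 4)/3 = 4*(-4 + B**2 + 19*B)/3 = -16/3 + 4*B**2/3 + 76*B/3)
(G(0) + r(13, -15))**2 = ((-16/3 + (4/3)*0**2 + (76/3)*0) + 13)**2 = ((-16/3 + (4/3)*0 + 0) + 13)**2 = ((-16/3 + 0 + 0) + 13)**2 = (-16/3 + 13)**2 = (23/3)**2 = 529/9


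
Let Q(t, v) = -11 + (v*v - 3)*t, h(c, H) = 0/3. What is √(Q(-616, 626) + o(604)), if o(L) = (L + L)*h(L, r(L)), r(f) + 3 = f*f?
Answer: 3*I*√26821531 ≈ 15537.0*I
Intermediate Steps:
r(f) = -3 + f² (r(f) = -3 + f*f = -3 + f²)
h(c, H) = 0 (h(c, H) = 0*(⅓) = 0)
o(L) = 0 (o(L) = (L + L)*0 = (2*L)*0 = 0)
Q(t, v) = -11 + t*(-3 + v²) (Q(t, v) = -11 + (v² - 3)*t = -11 + (-3 + v²)*t = -11 + t*(-3 + v²))
√(Q(-616, 626) + o(604)) = √((-11 - 3*(-616) - 616*626²) + 0) = √((-11 + 1848 - 616*391876) + 0) = √((-11 + 1848 - 241395616) + 0) = √(-241393779 + 0) = √(-241393779) = 3*I*√26821531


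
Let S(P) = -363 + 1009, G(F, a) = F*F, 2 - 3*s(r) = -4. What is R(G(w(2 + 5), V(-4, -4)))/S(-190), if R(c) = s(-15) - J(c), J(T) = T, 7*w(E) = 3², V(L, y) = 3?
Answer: 1/1862 ≈ 0.00053706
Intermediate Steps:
w(E) = 9/7 (w(E) = (⅐)*3² = (⅐)*9 = 9/7)
s(r) = 2 (s(r) = ⅔ - ⅓*(-4) = ⅔ + 4/3 = 2)
G(F, a) = F²
R(c) = 2 - c
S(P) = 646
R(G(w(2 + 5), V(-4, -4)))/S(-190) = (2 - (9/7)²)/646 = (2 - 1*81/49)*(1/646) = (2 - 81/49)*(1/646) = (17/49)*(1/646) = 1/1862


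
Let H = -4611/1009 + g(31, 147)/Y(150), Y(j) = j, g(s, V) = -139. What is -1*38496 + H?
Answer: -5827201501/151350 ≈ -38502.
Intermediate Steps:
H = -831901/151350 (H = -4611/1009 - 139/150 = -831901/151350 ≈ -5.4965)
-1*38496 + H = -1*38496 - 831901/151350 = -38496 - 831901/151350 = -5827201501/151350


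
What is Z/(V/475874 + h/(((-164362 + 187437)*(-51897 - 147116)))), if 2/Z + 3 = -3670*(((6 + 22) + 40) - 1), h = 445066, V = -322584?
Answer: 1092660233876575/91078158410308661003 ≈ 1.1997e-5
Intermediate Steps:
Z = -2/245893 (Z = 2/(-3 - 3670*(((6 + 22) + 40) - 1)) = 2/(-3 - 3670*((28 + 40) - 1)) = 2/(-3 - 3670*(68 - 1)) = 2/(-3 - 3670*67) = 2/(-3 - 245890) = 2/(-245893) = 2*(-1/245893) = -2/245893 ≈ -8.1336e-6)
Z/(V/475874 + h/(((-164362 + 187437)*(-51897 - 147116)))) = -2/(245893*(-322584/475874 + 445066/(((-164362 + 187437)*(-51897 - 147116))))) = -2/(245893*(-322584*1/475874 + 445066/((23075*(-199013))))) = -2/(245893*(-161292/237937 + 445066/(-4592224975))) = -2/(245893*(-161292/237937 + 445066*(-1/4592224975))) = -2/(245893*(-161292/237937 - 445066/4592224975)) = -2/(245893*(-740795048336542/1092660233876575)) = -2/245893*(-1092660233876575/740795048336542) = 1092660233876575/91078158410308661003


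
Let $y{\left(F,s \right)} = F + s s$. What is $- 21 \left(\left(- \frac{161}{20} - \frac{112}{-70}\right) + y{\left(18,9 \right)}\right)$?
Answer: $- \frac{38871}{20} \approx -1943.6$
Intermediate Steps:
$y{\left(F,s \right)} = F + s^{2}$
$- 21 \left(\left(- \frac{161}{20} - \frac{112}{-70}\right) + y{\left(18,9 \right)}\right) = - 21 \left(\left(- \frac{161}{20} - \frac{112}{-70}\right) + \left(18 + 9^{2}\right)\right) = - 21 \left(\left(\left(-161\right) \frac{1}{20} - - \frac{8}{5}\right) + \left(18 + 81\right)\right) = - 21 \left(\left(- \frac{161}{20} + \frac{8}{5}\right) + 99\right) = - 21 \left(- \frac{129}{20} + 99\right) = \left(-21\right) \frac{1851}{20} = - \frac{38871}{20}$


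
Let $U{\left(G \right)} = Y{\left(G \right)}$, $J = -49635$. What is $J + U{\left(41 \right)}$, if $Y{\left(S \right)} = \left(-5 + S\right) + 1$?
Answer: $-49598$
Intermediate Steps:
$Y{\left(S \right)} = -4 + S$
$U{\left(G \right)} = -4 + G$
$J + U{\left(41 \right)} = -49635 + \left(-4 + 41\right) = -49635 + 37 = -49598$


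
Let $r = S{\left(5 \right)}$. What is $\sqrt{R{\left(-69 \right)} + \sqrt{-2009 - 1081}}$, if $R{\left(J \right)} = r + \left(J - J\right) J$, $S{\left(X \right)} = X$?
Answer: $\sqrt{5 + i \sqrt{3090}} \approx 5.5142 + 5.0404 i$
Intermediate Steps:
$r = 5$
$R{\left(J \right)} = 5$ ($R{\left(J \right)} = 5 + \left(J - J\right) J = 5 + 0 J = 5 + 0 = 5$)
$\sqrt{R{\left(-69 \right)} + \sqrt{-2009 - 1081}} = \sqrt{5 + \sqrt{-2009 - 1081}} = \sqrt{5 + \sqrt{-3090}} = \sqrt{5 + i \sqrt{3090}}$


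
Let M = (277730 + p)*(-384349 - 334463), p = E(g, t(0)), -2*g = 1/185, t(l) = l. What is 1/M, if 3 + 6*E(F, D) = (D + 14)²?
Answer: -1/199658778546 ≈ -5.0085e-12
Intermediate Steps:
g = -1/370 (g = -½/185 = -½*1/185 = -1/370 ≈ -0.0027027)
E(F, D) = -½ + (14 + D)²/6 (E(F, D) = -½ + (D + 14)²/6 = -½ + (14 + D)²/6)
p = 193/6 (p = -½ + (14 + 0)²/6 = -½ + (⅙)*14² = -½ + (⅙)*196 = -½ + 98/3 = 193/6 ≈ 32.167)
M = -199658778546 (M = (277730 + 193/6)*(-384349 - 334463) = (1666573/6)*(-718812) = -199658778546)
1/M = 1/(-199658778546) = -1/199658778546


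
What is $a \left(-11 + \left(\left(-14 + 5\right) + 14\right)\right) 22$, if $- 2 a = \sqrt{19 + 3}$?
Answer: $66 \sqrt{22} \approx 309.57$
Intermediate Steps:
$a = - \frac{\sqrt{22}}{2}$ ($a = - \frac{\sqrt{19 + 3}}{2} = - \frac{\sqrt{22}}{2} \approx -2.3452$)
$a \left(-11 + \left(\left(-14 + 5\right) + 14\right)\right) 22 = - \frac{\sqrt{22}}{2} \left(-11 + \left(\left(-14 + 5\right) + 14\right)\right) 22 = - \frac{\sqrt{22}}{2} \left(-11 + \left(-9 + 14\right)\right) 22 = - \frac{\sqrt{22}}{2} \left(-11 + 5\right) 22 = - \frac{\sqrt{22}}{2} \left(\left(-6\right) 22\right) = - \frac{\sqrt{22}}{2} \left(-132\right) = 66 \sqrt{22}$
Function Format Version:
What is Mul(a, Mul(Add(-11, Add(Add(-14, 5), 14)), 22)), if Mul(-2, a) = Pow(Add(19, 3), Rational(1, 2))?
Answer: Mul(66, Pow(22, Rational(1, 2))) ≈ 309.57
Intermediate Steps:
a = Mul(Rational(-1, 2), Pow(22, Rational(1, 2))) (a = Mul(Rational(-1, 2), Pow(Add(19, 3), Rational(1, 2))) = Mul(Rational(-1, 2), Pow(22, Rational(1, 2))) ≈ -2.3452)
Mul(a, Mul(Add(-11, Add(Add(-14, 5), 14)), 22)) = Mul(Mul(Rational(-1, 2), Pow(22, Rational(1, 2))), Mul(Add(-11, Add(Add(-14, 5), 14)), 22)) = Mul(Mul(Rational(-1, 2), Pow(22, Rational(1, 2))), Mul(Add(-11, Add(-9, 14)), 22)) = Mul(Mul(Rational(-1, 2), Pow(22, Rational(1, 2))), Mul(Add(-11, 5), 22)) = Mul(Mul(Rational(-1, 2), Pow(22, Rational(1, 2))), Mul(-6, 22)) = Mul(Mul(Rational(-1, 2), Pow(22, Rational(1, 2))), -132) = Mul(66, Pow(22, Rational(1, 2)))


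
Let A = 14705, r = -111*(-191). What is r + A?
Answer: 35906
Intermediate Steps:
r = 21201
r + A = 21201 + 14705 = 35906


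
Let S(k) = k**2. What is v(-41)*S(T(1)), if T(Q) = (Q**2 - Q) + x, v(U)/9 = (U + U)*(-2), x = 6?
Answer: 53136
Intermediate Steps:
v(U) = -36*U (v(U) = 9*((U + U)*(-2)) = 9*((2*U)*(-2)) = 9*(-4*U) = -36*U)
T(Q) = 6 + Q**2 - Q (T(Q) = (Q**2 - Q) + 6 = 6 + Q**2 - Q)
v(-41)*S(T(1)) = (-36*(-41))*(6 + 1**2 - 1*1)**2 = 1476*(6 + 1 - 1)**2 = 1476*6**2 = 1476*36 = 53136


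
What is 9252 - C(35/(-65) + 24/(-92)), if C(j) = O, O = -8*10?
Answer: 9332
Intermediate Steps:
O = -80
C(j) = -80
9252 - C(35/(-65) + 24/(-92)) = 9252 - 1*(-80) = 9252 + 80 = 9332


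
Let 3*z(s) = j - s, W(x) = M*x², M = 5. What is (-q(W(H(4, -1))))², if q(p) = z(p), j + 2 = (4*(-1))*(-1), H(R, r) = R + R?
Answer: 11236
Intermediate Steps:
H(R, r) = 2*R
W(x) = 5*x²
j = 2 (j = -2 + (4*(-1))*(-1) = -2 - 4*(-1) = -2 + 4 = 2)
z(s) = ⅔ - s/3 (z(s) = (2 - s)/3 = ⅔ - s/3)
q(p) = ⅔ - p/3
(-q(W(H(4, -1))))² = (-(⅔ - 5*(2*4)²/3))² = (-(⅔ - 5*8²/3))² = (-(⅔ - 5*64/3))² = (-(⅔ - ⅓*320))² = (-(⅔ - 320/3))² = (-1*(-106))² = 106² = 11236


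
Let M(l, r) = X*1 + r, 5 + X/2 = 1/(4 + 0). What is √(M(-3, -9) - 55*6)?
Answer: I*√1394/2 ≈ 18.668*I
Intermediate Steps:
X = -19/2 (X = -10 + 2/(4 + 0) = -10 + 2/4 = -10 + 2*(¼) = -10 + ½ = -19/2 ≈ -9.5000)
M(l, r) = -19/2 + r (M(l, r) = -19/2*1 + r = -19/2 + r)
√(M(-3, -9) - 55*6) = √((-19/2 - 9) - 55*6) = √(-37/2 - 330) = √(-697/2) = I*√1394/2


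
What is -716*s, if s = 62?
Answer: -44392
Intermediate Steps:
-716*s = -716*62 = -44392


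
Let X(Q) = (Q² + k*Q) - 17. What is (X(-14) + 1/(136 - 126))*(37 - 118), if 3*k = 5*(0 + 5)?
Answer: -50571/10 ≈ -5057.1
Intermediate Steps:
k = 25/3 (k = (5*(0 + 5))/3 = (5*5)/3 = (⅓)*25 = 25/3 ≈ 8.3333)
X(Q) = -17 + Q² + 25*Q/3 (X(Q) = (Q² + 25*Q/3) - 17 = -17 + Q² + 25*Q/3)
(X(-14) + 1/(136 - 126))*(37 - 118) = ((-17 + (-14)² + (25/3)*(-14)) + 1/(136 - 126))*(37 - 118) = ((-17 + 196 - 350/3) + 1/10)*(-81) = (187/3 + ⅒)*(-81) = (1873/30)*(-81) = -50571/10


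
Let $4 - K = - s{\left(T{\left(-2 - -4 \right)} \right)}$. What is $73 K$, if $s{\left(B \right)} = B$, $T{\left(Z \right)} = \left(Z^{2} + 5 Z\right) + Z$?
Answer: $1460$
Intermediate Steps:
$T{\left(Z \right)} = Z^{2} + 6 Z$
$K = 20$ ($K = 4 - - \left(-2 - -4\right) \left(6 - -2\right) = 4 - - \left(-2 + 4\right) \left(6 + \left(-2 + 4\right)\right) = 4 - - 2 \left(6 + 2\right) = 4 - - 2 \cdot 8 = 4 - \left(-1\right) 16 = 4 - -16 = 4 + 16 = 20$)
$73 K = 73 \cdot 20 = 1460$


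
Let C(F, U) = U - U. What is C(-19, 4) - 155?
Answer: -155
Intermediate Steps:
C(F, U) = 0
C(-19, 4) - 155 = 0 - 155 = -155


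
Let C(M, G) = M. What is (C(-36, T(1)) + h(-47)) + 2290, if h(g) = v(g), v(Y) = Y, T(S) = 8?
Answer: 2207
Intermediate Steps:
h(g) = g
(C(-36, T(1)) + h(-47)) + 2290 = (-36 - 47) + 2290 = -83 + 2290 = 2207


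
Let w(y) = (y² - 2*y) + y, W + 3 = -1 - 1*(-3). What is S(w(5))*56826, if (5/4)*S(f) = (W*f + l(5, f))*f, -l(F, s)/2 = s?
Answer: -54552960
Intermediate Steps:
W = -1 (W = -3 + (-1 - 1*(-3)) = -3 + (-1 + 3) = -3 + 2 = -1)
w(y) = y² - y
l(F, s) = -2*s
S(f) = -12*f²/5 (S(f) = 4*((-f - 2*f)*f)/5 = 4*((-3*f)*f)/5 = 4*(-3*f²)/5 = -12*f²/5)
S(w(5))*56826 = -12*25*(-1 + 5)²/5*56826 = -12*(5*4)²/5*56826 = -12/5*20²*56826 = -12/5*400*56826 = -960*56826 = -54552960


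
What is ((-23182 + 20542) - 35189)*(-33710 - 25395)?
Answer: 2235883045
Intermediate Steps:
((-23182 + 20542) - 35189)*(-33710 - 25395) = (-2640 - 35189)*(-59105) = -37829*(-59105) = 2235883045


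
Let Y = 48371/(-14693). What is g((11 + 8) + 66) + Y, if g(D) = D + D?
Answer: 2449439/14693 ≈ 166.71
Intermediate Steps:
g(D) = 2*D
Y = -48371/14693 (Y = 48371*(-1/14693) = -48371/14693 ≈ -3.2921)
g((11 + 8) + 66) + Y = 2*((11 + 8) + 66) - 48371/14693 = 2*(19 + 66) - 48371/14693 = 2*85 - 48371/14693 = 170 - 48371/14693 = 2449439/14693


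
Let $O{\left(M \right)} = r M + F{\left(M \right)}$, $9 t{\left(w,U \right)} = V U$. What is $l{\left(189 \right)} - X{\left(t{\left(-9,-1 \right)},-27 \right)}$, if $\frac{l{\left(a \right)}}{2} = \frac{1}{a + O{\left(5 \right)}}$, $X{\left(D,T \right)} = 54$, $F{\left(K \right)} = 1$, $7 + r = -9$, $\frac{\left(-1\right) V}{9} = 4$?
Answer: $- \frac{2969}{55} \approx -53.982$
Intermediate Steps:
$V = -36$ ($V = \left(-9\right) 4 = -36$)
$r = -16$ ($r = -7 - 9 = -16$)
$t{\left(w,U \right)} = - 4 U$ ($t{\left(w,U \right)} = \frac{\left(-36\right) U}{9} = - 4 U$)
$O{\left(M \right)} = 1 - 16 M$ ($O{\left(M \right)} = - 16 M + 1 = 1 - 16 M$)
$l{\left(a \right)} = \frac{2}{-79 + a}$ ($l{\left(a \right)} = \frac{2}{a + \left(1 - 80\right)} = \frac{2}{a - 79} = \frac{2}{-79 + a}$)
$l{\left(189 \right)} - X{\left(t{\left(-9,-1 \right)},-27 \right)} = \frac{2}{-79 + 189} - 54 = \frac{2}{110} - 54 = 2 \cdot \frac{1}{110} - 54 = \frac{1}{55} - 54 = - \frac{2969}{55}$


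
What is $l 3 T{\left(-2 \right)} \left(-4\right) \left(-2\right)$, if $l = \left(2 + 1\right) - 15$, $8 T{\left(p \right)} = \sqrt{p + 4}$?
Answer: $- 36 \sqrt{2} \approx -50.912$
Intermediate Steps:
$T{\left(p \right)} = \frac{\sqrt{4 + p}}{8}$ ($T{\left(p \right)} = \frac{\sqrt{p + 4}}{8} = \frac{\sqrt{4 + p}}{8}$)
$l = -12$ ($l = 3 - 15 = -12$)
$l 3 T{\left(-2 \right)} \left(-4\right) \left(-2\right) = - 12 \cdot 3 \frac{\sqrt{4 - 2}}{8} \left(-4\right) \left(-2\right) = - 12 \cdot 3 \frac{\sqrt{2}}{8} \left(-4\right) \left(-2\right) = - 12 \cdot 3 \left(- \frac{\sqrt{2}}{2}\right) \left(-2\right) = - 12 \left(- \frac{3 \sqrt{2}}{2}\right) \left(-2\right) = 18 \sqrt{2} \left(-2\right) = - 36 \sqrt{2}$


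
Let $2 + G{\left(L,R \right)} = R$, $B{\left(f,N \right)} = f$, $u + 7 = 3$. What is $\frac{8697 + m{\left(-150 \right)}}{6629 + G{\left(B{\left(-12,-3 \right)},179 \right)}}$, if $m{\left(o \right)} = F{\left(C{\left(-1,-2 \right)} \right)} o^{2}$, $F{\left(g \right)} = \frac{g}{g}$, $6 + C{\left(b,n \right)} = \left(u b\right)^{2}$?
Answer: $\frac{31197}{6806} \approx 4.5837$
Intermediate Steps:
$u = -4$ ($u = -7 + 3 = -4$)
$G{\left(L,R \right)} = -2 + R$
$C{\left(b,n \right)} = -6 + 16 b^{2}$ ($C{\left(b,n \right)} = -6 + \left(- 4 b\right)^{2} = -6 + 16 b^{2}$)
$F{\left(g \right)} = 1$
$m{\left(o \right)} = o^{2}$ ($m{\left(o \right)} = 1 o^{2} = o^{2}$)
$\frac{8697 + m{\left(-150 \right)}}{6629 + G{\left(B{\left(-12,-3 \right)},179 \right)}} = \frac{8697 + \left(-150\right)^{2}}{6629 + \left(-2 + 179\right)} = \frac{8697 + 22500}{6629 + 177} = \frac{31197}{6806}$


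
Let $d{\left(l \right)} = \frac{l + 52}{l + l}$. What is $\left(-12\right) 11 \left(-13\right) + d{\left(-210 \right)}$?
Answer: $\frac{360439}{210} \approx 1716.4$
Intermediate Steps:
$d{\left(l \right)} = \frac{52 + l}{2 l}$
$\left(-12\right) 11 \left(-13\right) + d{\left(-210 \right)} = \left(-12\right) 11 \left(-13\right) + \frac{52 - 210}{2 \left(-210\right)} = \left(-132\right) \left(-13\right) + \frac{1}{2} \left(- \frac{1}{210}\right) \left(-158\right) = 1716 + \frac{79}{210} = \frac{360439}{210}$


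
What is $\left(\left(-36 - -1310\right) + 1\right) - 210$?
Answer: $1065$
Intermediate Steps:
$\left(\left(-36 - -1310\right) + 1\right) - 210 = \left(\left(-36 + 1310\right) + 1\right) - 210 = \left(1274 + 1\right) - 210 = 1275 - 210 = 1065$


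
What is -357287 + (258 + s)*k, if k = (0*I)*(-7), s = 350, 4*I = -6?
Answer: -357287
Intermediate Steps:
I = -3/2 (I = (1/4)*(-6) = -3/2 ≈ -1.5000)
k = 0 (k = (0*(-3/2))*(-7) = 0*(-7) = 0)
-357287 + (258 + s)*k = -357287 + (258 + 350)*0 = -357287 + 608*0 = -357287 + 0 = -357287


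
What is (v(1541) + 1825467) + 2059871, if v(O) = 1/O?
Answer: 5987305859/1541 ≈ 3.8853e+6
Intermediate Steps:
(v(1541) + 1825467) + 2059871 = (1/1541 + 1825467) + 2059871 = 2813044648/1541 + 2059871 = 5987305859/1541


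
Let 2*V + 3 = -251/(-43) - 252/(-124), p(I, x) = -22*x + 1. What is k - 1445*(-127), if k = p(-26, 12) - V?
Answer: 488543341/2666 ≈ 1.8325e+5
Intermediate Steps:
p(I, x) = 1 - 22*x
V = 6491/2666 (V = -3/2 + (-251/(-43) - 252/(-124))/2 = -3/2 + (-251*(-1/43) - 252*(-1/124))/2 = -3/2 + (251/43 + 63/31)/2 = -3/2 + (1/2)*(10490/1333) = -3/2 + 5245/1333 = 6491/2666 ≈ 2.4347)
k = -707649/2666 (k = (1 - 22*12) - 1*6491/2666 = (1 - 264) - 6491/2666 = -263 - 6491/2666 = -707649/2666 ≈ -265.43)
k - 1445*(-127) = -707649/2666 - 1445*(-127) = -707649/2666 + 183515 = 488543341/2666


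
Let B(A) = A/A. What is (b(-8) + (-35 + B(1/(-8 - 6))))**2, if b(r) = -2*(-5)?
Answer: 576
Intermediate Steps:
B(A) = 1
b(r) = 10
(b(-8) + (-35 + B(1/(-8 - 6))))**2 = (10 + (-35 + 1))**2 = (10 - 34)**2 = (-24)**2 = 576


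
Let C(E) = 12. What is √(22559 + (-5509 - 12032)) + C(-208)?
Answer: 12 + √5018 ≈ 82.838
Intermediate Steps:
√(22559 + (-5509 - 12032)) + C(-208) = √(22559 + (-5509 - 12032)) + 12 = √(22559 - 17541) + 12 = √5018 + 12 = 12 + √5018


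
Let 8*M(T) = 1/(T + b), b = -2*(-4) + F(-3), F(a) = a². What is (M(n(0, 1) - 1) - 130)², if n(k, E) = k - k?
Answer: 276856321/16384 ≈ 16898.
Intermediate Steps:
n(k, E) = 0
b = 17 (b = -2*(-4) + (-3)² = 8 + 9 = 17)
M(T) = 1/(8*(17 + T)) (M(T) = 1/(8*(T + 17)) = 1/(8*(17 + T)))
(M(n(0, 1) - 1) - 130)² = (1/(8*(17 + (0 - 1))) - 130)² = (1/(8*(17 - 1)) - 130)² = ((⅛)/16 - 130)² = ((⅛)*(1/16) - 130)² = (1/128 - 130)² = (-16639/128)² = 276856321/16384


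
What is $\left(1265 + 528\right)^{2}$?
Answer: $3214849$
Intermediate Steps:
$\left(1265 + 528\right)^{2} = 1793^{2} = 3214849$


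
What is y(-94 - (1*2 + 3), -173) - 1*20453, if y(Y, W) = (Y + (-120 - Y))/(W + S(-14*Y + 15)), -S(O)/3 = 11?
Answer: -2106599/103 ≈ -20452.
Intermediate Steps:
S(O) = -33 (S(O) = -3*11 = -33)
y(Y, W) = -120/(-33 + W) (y(Y, W) = (Y + (-120 - Y))/(W - 33) = -120/(-33 + W))
y(-94 - (1*2 + 3), -173) - 1*20453 = -120/(-33 - 173) - 1*20453 = -120/(-206) - 20453 = -120*(-1/206) - 20453 = 60/103 - 20453 = -2106599/103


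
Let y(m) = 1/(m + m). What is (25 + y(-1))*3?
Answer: 147/2 ≈ 73.500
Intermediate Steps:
y(m) = 1/(2*m)
(25 + y(-1))*3 = (25 + (1/2)/(-1))*3 = (25 + (1/2)*(-1))*3 = (25 - 1/2)*3 = (49/2)*3 = 147/2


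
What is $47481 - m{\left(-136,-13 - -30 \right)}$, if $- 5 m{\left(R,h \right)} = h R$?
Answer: $\frac{235093}{5} \approx 47019.0$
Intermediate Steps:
$m{\left(R,h \right)} = - \frac{R h}{5}$ ($m{\left(R,h \right)} = - \frac{h R}{5} = - \frac{R h}{5}$)
$47481 - m{\left(-136,-13 - -30 \right)} = 47481 - \left(- \frac{1}{5}\right) \left(-136\right) \left(-13 - -30\right) = 47481 - \left(- \frac{1}{5}\right) \left(-136\right) \left(-13 + 30\right) = 47481 - \left(- \frac{1}{5}\right) \left(-136\right) 17 = 47481 - \frac{2312}{5} = \frac{235093}{5}$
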